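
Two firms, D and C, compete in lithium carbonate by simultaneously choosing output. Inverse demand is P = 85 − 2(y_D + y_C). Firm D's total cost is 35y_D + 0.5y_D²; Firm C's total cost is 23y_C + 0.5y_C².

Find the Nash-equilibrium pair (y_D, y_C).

6, 10

Firm D's profit: π = y_D(85 − 2(y_D + y_C)) − 35y_D − 0.5y_D².
∂π/∂y_D = 50 − 5y_D − 2y_C = 0, so y_D = 10 − 0.4y_C.
By the same steps for C: y_C = 12.4 − 0.4y_D.
Substituting the second reaction function into the first: y_D = 10 − 0.4(12.4 − 0.4y_D), which gives 0.84y_D = 5.04 ⇒ y_D = 6.
Then y_C = 12.4 − 0.4·6 = 10.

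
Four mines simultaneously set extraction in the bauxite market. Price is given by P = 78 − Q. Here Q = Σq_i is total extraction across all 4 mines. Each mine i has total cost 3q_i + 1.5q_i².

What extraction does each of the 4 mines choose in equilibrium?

A representative mine's profit is π_i = q_i(78 − Q) − 3q_i − 1.5q_i², with Q = q_i + Σ_{j≠i} q_j.
First-order condition: 75 − 5q_i − Σ_{j≠i} q_j = 0.
Imposing symmetry (q_j = q for all j) turns Σ_{j≠i} q_j into 3q, so 75 = 8q and q = 9.375.

9.375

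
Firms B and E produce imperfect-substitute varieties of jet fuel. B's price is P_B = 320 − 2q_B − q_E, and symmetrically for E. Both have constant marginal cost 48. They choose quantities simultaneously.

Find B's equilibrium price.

156.8

Firm B's profit: π = q_B(320 − 2q_B − q_E) − 48q_B.
∂π/∂q_B = 272 − 4q_B − q_E = 0 ⇒ q_B = 68 − 0.25q_E.
Setting q_B = q_E in the reaction function: q_B = 68 − 0.25q_B, so q_B = 68 / 1.25 = 54.4.
P_B = 320 − 2·54.4 − 54.4 = 156.8.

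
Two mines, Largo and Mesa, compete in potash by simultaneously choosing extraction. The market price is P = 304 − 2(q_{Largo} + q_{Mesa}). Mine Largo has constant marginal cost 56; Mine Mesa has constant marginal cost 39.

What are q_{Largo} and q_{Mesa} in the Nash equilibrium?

38.5, 47

Mine Largo's profit: π = q_{Largo}(304 − 2(q_{Largo} + q_{Mesa})) − 56q_{Largo}.
∂π/∂q_{Largo} = 248 − 4q_{Largo} − 2q_{Mesa} = 0, so q_{Largo} = 62 − 0.5q_{Mesa}.
By the same steps for Mesa: q_{Mesa} = 66.25 − 0.5q_{Largo}.
Substituting the second reaction function into the first: q_{Largo} = 62 − 0.5(66.25 − 0.5q_{Largo}), which gives 0.75q_{Largo} = 28.875 ⇒ q_{Largo} = 38.5.
Then q_{Mesa} = 66.25 − 0.5·38.5 = 47.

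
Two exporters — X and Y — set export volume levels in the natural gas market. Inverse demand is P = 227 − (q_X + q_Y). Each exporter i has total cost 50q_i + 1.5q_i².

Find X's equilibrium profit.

Exporter X's profit: π = q_X(227 − (q_X + q_Y)) − 50q_X − 1.5q_X².
∂π/∂q_X = 177 − 5q_X − q_Y = 0, so q_X = 35.4 − 0.2q_Y.
The game is symmetric, so in equilibrium q_Y = q_X: the reaction function gives 1.2q_X = 35.4, hence q_X = 29.5.
Price P = 227 − 59 = 168.
X's profit: (168 − 50)·29.5 − 1.5(29.5)² = 2175.625.

2175.625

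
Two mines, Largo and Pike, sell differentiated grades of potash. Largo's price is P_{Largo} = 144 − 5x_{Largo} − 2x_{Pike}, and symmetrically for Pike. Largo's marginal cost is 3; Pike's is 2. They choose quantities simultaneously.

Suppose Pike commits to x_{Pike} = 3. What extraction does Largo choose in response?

13.5

Mine Largo's profit: π = x_{Largo}(144 − 5x_{Largo} − 2x_{Pike}) − 3x_{Largo}.
∂π/∂x_{Largo} = 141 − 10x_{Largo} − 2x_{Pike} = 0 ⇒ x_{Largo} = 14.1 − 0.2x_{Pike}.
At x_{Pike} = 3: x_{Largo} = 14.1 − 0.2·3 = 13.5.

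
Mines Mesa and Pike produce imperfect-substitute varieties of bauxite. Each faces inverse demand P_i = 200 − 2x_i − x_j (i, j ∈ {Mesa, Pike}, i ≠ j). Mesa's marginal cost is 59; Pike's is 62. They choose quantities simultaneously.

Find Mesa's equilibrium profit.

1613.12

Mine Mesa's profit: π = x_{Mesa}(200 − 2x_{Mesa} − x_{Pike}) − 59x_{Mesa}.
∂π/∂x_{Mesa} = 141 − 4x_{Mesa} − x_{Pike} = 0 ⇒ x_{Mesa} = 35.25 − 0.25x_{Pike}.
Similarly x_{Pike} = 34.5 − 0.25x_{Mesa}.
Solving the two reaction functions simultaneously: (1 − (−0.25)(−0.25))x_{Mesa} = 35.25 − 0.25·34.5, so 0.9375x_{Mesa} = 26.625 and x_{Mesa} = 28.4.
Then x_{Pike} = 34.5 − 0.25·28.4 = 27.4.
P_{Mesa} = 200 − 2·28.4 − 27.4 = 115.8.
Profit = (115.8 − 59)·28.4 = 1613.12.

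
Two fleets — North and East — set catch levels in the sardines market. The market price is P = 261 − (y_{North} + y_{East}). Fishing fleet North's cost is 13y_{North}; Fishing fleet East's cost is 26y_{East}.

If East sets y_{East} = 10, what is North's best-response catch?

119

Fishing fleet North's profit: π = y_{North}(261 − (y_{North} + y_{East})) − 13y_{North}.
∂π/∂y_{North} = 248 − 2y_{North} − y_{East} = 0, so y_{North} = 124 − 0.5y_{East}.
At y_{East} = 10: y_{North} = 124 − 0.5·10 = 119.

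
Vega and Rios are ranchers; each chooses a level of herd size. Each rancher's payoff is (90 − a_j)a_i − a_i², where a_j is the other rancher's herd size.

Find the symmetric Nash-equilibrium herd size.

Vega's payoff is (90 − a_R)a_V − a_V².
∂π/∂a_V = 90 − a_R − 2a_V = 0, so a_V = 45 − 0.5a_R.
By symmetry a_R = a_V; substituting into the reaction function, 1.5a_V = 45 and a_V = 30.

30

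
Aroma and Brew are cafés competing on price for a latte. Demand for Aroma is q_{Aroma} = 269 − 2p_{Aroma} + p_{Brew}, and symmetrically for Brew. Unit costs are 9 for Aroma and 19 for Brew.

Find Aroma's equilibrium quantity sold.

176

Aroma's profit: π = (p_{Aroma} − 9)(269 − 2p_{Aroma} + p_{Brew}).
∂π/∂p_{Aroma} = 287 − 4p_{Aroma} + p_{Brew} = 0 ⇒ p_{Aroma} = 71.75 + 0.25p_{Brew}.
Similarly p_{Brew} = 76.75 + 0.25p_{Aroma}.
Solving the two reaction functions simultaneously: (1 − (0.25)(0.25))p_{Aroma} = 71.75 + 0.25·76.75, so 0.9375p_{Aroma} = 90.9375 and p_{Aroma} = 97.
Then p_{Brew} = 76.75 + 0.25·97 = 101.
q_{Aroma} = 269 − 2·97 + 101 = 176.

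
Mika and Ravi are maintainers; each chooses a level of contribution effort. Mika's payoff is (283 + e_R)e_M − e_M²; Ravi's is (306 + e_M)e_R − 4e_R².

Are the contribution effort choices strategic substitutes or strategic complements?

Expanding Mika's payoff: 283e_M + e_Re_M − e_M².
∂π/∂e_M = 283 + e_R − 2e_M = 0, so e_M = 141.5 + 0.5e_R.
The best-response slope de_M/de_R = 0.5 > 0: the reaction function is upward-sloping, so the choices are strategic complements.

strategic complements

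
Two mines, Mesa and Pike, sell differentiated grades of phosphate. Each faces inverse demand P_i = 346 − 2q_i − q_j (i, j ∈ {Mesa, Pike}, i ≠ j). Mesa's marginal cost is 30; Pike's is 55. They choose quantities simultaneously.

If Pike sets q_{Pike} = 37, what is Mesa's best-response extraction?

69.75

Mine Mesa's profit: π = q_{Mesa}(346 − 2q_{Mesa} − q_{Pike}) − 30q_{Mesa}.
∂π/∂q_{Mesa} = 316 − 4q_{Mesa} − q_{Pike} = 0 ⇒ q_{Mesa} = 79 − 0.25q_{Pike}.
At q_{Pike} = 37: q_{Mesa} = 79 − 0.25·37 = 69.75.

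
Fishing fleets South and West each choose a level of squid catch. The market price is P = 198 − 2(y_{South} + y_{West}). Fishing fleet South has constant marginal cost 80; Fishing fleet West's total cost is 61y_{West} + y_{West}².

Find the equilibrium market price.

123.4

Fishing fleet South's profit: π = y_{South}(198 − 2(y_{South} + y_{West})) − 80y_{South}.
∂π/∂y_{South} = 118 − 4y_{South} − 2y_{West} = 0, so y_{South} = 29.5 − 0.5y_{West}.
For West: ∂π/∂y_{West} = 137 − 6y_{West} − 2y_{South} = 0 ⇒ y_{West} = 137/6 − (1/3)y_{South}.
Plugging y_{West} into South's best response: y_{South} = 29.5 − 0.5(137/6 − (1/3)y_{South}) ⇒ (5/6)y_{South} = 217/12, so y_{South} = 21.7.
Then y_{West} = 137/6 − (1/3)·21.7 = 15.6.
Equilibrium price: P = 198 − 2·37.3 = 123.4.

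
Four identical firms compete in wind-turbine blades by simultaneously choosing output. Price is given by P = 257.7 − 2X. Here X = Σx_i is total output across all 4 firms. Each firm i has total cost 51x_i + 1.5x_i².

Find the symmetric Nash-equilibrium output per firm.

A representative firm's profit is π_i = x_i(257.7 − 2X) − 51x_i − 1.5x_i², with X = x_i + Σ_{j≠i} x_j.
First-order condition: 206.7 − 7x_i − 2Σ_{j≠i} x_j = 0.
With identical firms, set every x_j = x: then 206.7 − 7x − 6x = 0, i.e. x = 206.7/13 = 15.9.

15.9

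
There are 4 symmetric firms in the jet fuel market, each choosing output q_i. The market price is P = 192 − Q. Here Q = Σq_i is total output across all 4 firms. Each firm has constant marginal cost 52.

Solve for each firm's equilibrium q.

A representative firm's profit is π_i = q_i(192 − Q) − 52q_i, with Q = q_i + Σ_{j≠i} q_j.
First-order condition: 140 − 2q_i − Σ_{j≠i} q_j = 0.
In a symmetric equilibrium every firm chooses the same q, so Σ_{j≠i} q_j = 3q. The condition becomes 140 − 5q = 0, giving q = 140/5 = 28.

28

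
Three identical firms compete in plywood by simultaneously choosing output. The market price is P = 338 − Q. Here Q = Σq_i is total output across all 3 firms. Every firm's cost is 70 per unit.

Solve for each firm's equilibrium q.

A representative firm's profit is π_i = q_i(338 − Q) − 70q_i, with Q = q_i + Σ_{j≠i} q_j.
First-order condition: 268 − 2q_i − Σ_{j≠i} q_j = 0.
Imposing symmetry (q_j = q for all j) turns Σ_{j≠i} q_j into 2q, so 268 = 4q and q = 67.

67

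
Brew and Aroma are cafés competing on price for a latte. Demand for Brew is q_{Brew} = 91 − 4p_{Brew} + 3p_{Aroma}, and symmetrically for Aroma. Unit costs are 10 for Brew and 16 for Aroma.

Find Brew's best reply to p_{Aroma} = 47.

Brew's profit: π = (p_{Brew} − 10)(91 − 4p_{Brew} + 3p_{Aroma}).
∂π/∂p_{Brew} = 131 − 8p_{Brew} + 3p_{Aroma} = 0 ⇒ p_{Brew} = 16.375 + 0.375p_{Aroma}.
At p_{Aroma} = 47: p_{Brew} = 16.375 + 0.375·47 = 34.

34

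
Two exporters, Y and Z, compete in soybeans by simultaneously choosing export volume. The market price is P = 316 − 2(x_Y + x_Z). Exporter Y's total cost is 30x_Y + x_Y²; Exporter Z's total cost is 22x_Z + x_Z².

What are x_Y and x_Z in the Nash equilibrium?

Exporter Y's profit: π = x_Y(316 − 2(x_Y + x_Z)) − 30x_Y − x_Y².
∂π/∂x_Y = 286 − 6x_Y − 2x_Z = 0, so x_Y = 143/3 − (1/3)x_Z.
By the same steps for Z: x_Z = 49 − (1/3)x_Y.
Solving the two reaction functions simultaneously: (1 − (−1/3)(−1/3))x_Y = 143/3 − (1/3)·49, so (8/9)x_Y = 94/3 and x_Y = 35.25.
Then x_Z = 49 − (1/3)·35.25 = 37.25.

35.25, 37.25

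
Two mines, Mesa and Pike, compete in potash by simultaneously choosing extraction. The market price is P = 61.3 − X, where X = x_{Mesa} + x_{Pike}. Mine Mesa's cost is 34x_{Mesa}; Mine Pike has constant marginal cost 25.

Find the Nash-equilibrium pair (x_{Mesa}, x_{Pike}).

Mine Mesa's profit: π = x_{Mesa}(61.3 − (x_{Mesa} + x_{Pike})) − 34x_{Mesa}.
∂π/∂x_{Mesa} = 27.3 − 2x_{Mesa} − x_{Pike} = 0, so x_{Mesa} = 13.65 − 0.5x_{Pike}.
By the same steps for Pike: x_{Pike} = 18.15 − 0.5x_{Mesa}.
Solving the two reaction functions simultaneously: (1 − (−0.5)(−0.5))x_{Mesa} = 13.65 − 0.5·18.15, so 0.75x_{Mesa} = 4.575 and x_{Mesa} = 6.1.
Then x_{Pike} = 18.15 − 0.5·6.1 = 15.1.

6.1, 15.1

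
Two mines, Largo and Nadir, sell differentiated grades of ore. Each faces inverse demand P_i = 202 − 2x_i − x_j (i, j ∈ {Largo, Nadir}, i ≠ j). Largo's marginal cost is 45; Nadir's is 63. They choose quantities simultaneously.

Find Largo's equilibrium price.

110.2

Mine Largo's profit: π = x_{Largo}(202 − 2x_{Largo} − x_{Nadir}) − 45x_{Largo}.
∂π/∂x_{Largo} = 157 − 4x_{Largo} − x_{Nadir} = 0 ⇒ x_{Largo} = 39.25 − 0.25x_{Nadir}.
Similarly x_{Nadir} = 34.75 − 0.25x_{Largo}.
Solving the two reaction functions simultaneously: (1 − (−0.25)(−0.25))x_{Largo} = 39.25 − 0.25·34.75, so 0.9375x_{Largo} = 30.5625 and x_{Largo} = 32.6.
Then x_{Nadir} = 34.75 − 0.25·32.6 = 26.6.
P_{Largo} = 202 − 2·32.6 − 26.6 = 110.2.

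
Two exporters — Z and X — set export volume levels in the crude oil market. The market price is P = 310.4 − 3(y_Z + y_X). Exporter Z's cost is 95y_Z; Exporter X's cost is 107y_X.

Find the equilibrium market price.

170.8

Exporter Z's profit: π = y_Z(310.4 − 3(y_Z + y_X)) − 95y_Z.
∂π/∂y_Z = 215.4 − 6y_Z − 3y_X = 0, so y_Z = 35.9 − 0.5y_X.
By the same steps for X: y_X = 33.9 − 0.5y_Z.
Solving the two reaction functions simultaneously: (1 − (−0.5)(−0.5))y_Z = 35.9 − 0.5·33.9, so 0.75y_Z = 18.95 and y_Z = 379/15.
Then y_X = 33.9 − 0.5·(379/15) = 319/15.
Equilibrium price: P = 310.4 − 3·(698/15) = 170.8.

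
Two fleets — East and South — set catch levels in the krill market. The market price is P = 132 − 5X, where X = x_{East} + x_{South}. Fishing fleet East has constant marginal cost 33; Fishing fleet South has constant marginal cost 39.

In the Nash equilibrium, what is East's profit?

245

Fishing fleet East's profit: π = x_{East}(132 − 5(x_{East} + x_{South})) − 33x_{East}.
∂π/∂x_{East} = 99 − 10x_{East} − 5x_{South} = 0, so x_{East} = 9.9 − 0.5x_{South}.
By the same steps for South: x_{South} = 9.3 − 0.5x_{East}.
Solving the two reaction functions simultaneously: (1 − (−0.5)(−0.5))x_{East} = 9.9 − 0.5·9.3, so 0.75x_{East} = 5.25 and x_{East} = 7.
Then x_{South} = 9.3 − 0.5·7 = 5.8.
Price P = 132 − 5·12.8 = 68.
East's profit: (68 − 33)·7 = 245.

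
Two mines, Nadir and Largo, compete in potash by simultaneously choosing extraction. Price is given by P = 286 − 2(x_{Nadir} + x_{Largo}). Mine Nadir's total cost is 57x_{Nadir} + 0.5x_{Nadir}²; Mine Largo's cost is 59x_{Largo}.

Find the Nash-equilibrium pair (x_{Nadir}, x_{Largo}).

Mine Nadir's profit: π = x_{Nadir}(286 − 2(x_{Nadir} + x_{Largo})) − 57x_{Nadir} − 0.5x_{Nadir}².
∂π/∂x_{Nadir} = 229 − 5x_{Nadir} − 2x_{Largo} = 0, so x_{Nadir} = 45.8 − 0.4x_{Largo}.
For Largo: ∂π/∂x_{Largo} = 227 − 4x_{Largo} − 2x_{Nadir} = 0 ⇒ x_{Largo} = 56.75 − 0.5x_{Nadir}.
Substituting the second reaction function into the first: x_{Nadir} = 45.8 − 0.4(56.75 − 0.5x_{Nadir}), which gives 0.8x_{Nadir} = 23.1 ⇒ x_{Nadir} = 28.875.
Then x_{Largo} = 56.75 − 0.5·28.875 = 42.3125.

28.875, 42.3125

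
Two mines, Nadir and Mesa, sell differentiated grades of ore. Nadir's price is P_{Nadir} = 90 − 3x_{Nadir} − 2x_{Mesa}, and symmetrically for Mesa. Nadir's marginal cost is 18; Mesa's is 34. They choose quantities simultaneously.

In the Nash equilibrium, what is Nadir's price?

48

Mine Nadir's profit: π = x_{Nadir}(90 − 3x_{Nadir} − 2x_{Mesa}) − 18x_{Nadir}.
∂π/∂x_{Nadir} = 72 − 6x_{Nadir} − 2x_{Mesa} = 0 ⇒ x_{Nadir} = 12 − (1/3)x_{Mesa}.
Similarly x_{Mesa} = 28/3 − (1/3)x_{Nadir}.
Solving the two reaction functions simultaneously: (1 − (−1/3)(−1/3))x_{Nadir} = 12 − (1/3)·(28/3), so (8/9)x_{Nadir} = 80/9 and x_{Nadir} = 10.
Then x_{Mesa} = 28/3 − (1/3)·10 = 6.
P_{Nadir} = 90 − 3·10 − 2·6 = 48.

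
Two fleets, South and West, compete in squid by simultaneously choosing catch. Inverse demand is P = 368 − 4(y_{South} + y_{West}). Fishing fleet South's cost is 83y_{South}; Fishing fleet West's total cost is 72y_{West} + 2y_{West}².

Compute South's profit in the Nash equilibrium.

Fishing fleet South's profit: π = y_{South}(368 − 4(y_{South} + y_{West})) − 83y_{South}.
∂π/∂y_{South} = 285 − 8y_{South} − 4y_{West} = 0, so y_{South} = 35.625 − 0.5y_{West}.
For West: ∂π/∂y_{West} = 296 − 12y_{West} − 4y_{South} = 0 ⇒ y_{West} = 74/3 − (1/3)y_{South}.
Solving the two reaction functions simultaneously: (1 − (−0.5)(−1/3))y_{South} = 35.625 − 0.5·(74/3), so (5/6)y_{South} = 559/24 and y_{South} = 27.95.
Then y_{West} = 74/3 − (1/3)·27.95 = 15.35.
Price P = 368 − 4·43.3 = 194.8.
South's profit: (194.8 − 83)·27.95 = 3124.81.

3124.81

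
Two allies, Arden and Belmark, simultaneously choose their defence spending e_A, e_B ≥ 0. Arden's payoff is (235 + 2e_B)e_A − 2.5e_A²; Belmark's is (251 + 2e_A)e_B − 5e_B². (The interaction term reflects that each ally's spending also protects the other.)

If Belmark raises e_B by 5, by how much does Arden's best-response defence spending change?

Expanding Arden's payoff: 235e_A + 2e_Be_A − 2.5e_A².
∂π/∂e_A = 235 + 2e_B − 5e_A = 0, so e_A = 47 + 0.4e_B.
The reaction-function slope is 0.4, so a 5-unit rise in e_B moves e_A by 0.4 × 5 = 2. Arden's best response rises — the actions are strategic complements.

2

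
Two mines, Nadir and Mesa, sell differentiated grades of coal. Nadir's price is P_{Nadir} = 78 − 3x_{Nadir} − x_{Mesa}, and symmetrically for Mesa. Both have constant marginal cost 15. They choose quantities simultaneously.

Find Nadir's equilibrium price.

Mine Nadir's profit: π = x_{Nadir}(78 − 3x_{Nadir} − x_{Mesa}) − 15x_{Nadir}.
∂π/∂x_{Nadir} = 63 − 6x_{Nadir} − x_{Mesa} = 0 ⇒ x_{Nadir} = 10.5 − (1/6)x_{Mesa}.
By symmetry x_{Mesa} = x_{Nadir}; substituting into the reaction function, (7/6)x_{Nadir} = 10.5 and x_{Nadir} = 9.
P_{Nadir} = 78 − 3·9 − 9 = 42.

42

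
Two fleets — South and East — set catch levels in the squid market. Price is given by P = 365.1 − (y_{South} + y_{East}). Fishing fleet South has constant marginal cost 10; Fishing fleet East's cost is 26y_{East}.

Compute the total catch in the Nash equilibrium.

231.4

Fishing fleet South's profit: π = y_{South}(365.1 − (y_{South} + y_{East})) − 10y_{South}.
∂π/∂y_{South} = 355.1 − 2y_{South} − y_{East} = 0, so y_{South} = 177.55 − 0.5y_{East}.
By the same steps for East: y_{East} = 169.55 − 0.5y_{South}.
Solving the two reaction functions simultaneously: (1 − (−0.5)(−0.5))y_{South} = 177.55 − 0.5·169.55, so 0.75y_{South} = 92.775 and y_{South} = 123.7.
Then y_{East} = 169.55 − 0.5·123.7 = 107.7.
Total catch: 123.7 + 107.7 = 231.4.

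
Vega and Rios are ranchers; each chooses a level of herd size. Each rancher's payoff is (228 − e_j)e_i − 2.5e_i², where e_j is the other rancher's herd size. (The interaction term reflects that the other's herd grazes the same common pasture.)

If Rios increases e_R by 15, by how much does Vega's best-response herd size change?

-3

Vega's payoff is (228 − e_R)e_V − 2.5e_V².
∂π/∂e_V = 228 − e_R − 5e_V = 0, so e_V = 45.6 − 0.2e_R.
The reaction-function slope is −0.2, so a 15-unit rise in e_R moves e_V by −0.2 × 15 = −3. Vega's best response falls — the actions are strategic substitutes.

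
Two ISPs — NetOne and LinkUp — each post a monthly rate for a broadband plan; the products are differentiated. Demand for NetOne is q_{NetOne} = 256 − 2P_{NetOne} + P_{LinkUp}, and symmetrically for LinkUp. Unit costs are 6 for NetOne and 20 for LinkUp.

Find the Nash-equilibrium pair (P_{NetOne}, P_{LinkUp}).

NetOne's profit: π = (P_{NetOne} − 6)(256 − 2P_{NetOne} + P_{LinkUp}).
∂π/∂P_{NetOne} = 268 − 4P_{NetOne} + P_{LinkUp} = 0 ⇒ P_{NetOne} = 67 + 0.25P_{LinkUp}.
Similarly P_{LinkUp} = 74 + 0.25P_{NetOne}.
Plugging P_{LinkUp} into NetOne's best response: P_{NetOne} = 67 + 0.25(74 + 0.25P_{NetOne}) ⇒ 0.9375P_{NetOne} = 85.5, so P_{NetOne} = 91.2.
Then P_{LinkUp} = 74 + 0.25·91.2 = 96.8.

91.2, 96.8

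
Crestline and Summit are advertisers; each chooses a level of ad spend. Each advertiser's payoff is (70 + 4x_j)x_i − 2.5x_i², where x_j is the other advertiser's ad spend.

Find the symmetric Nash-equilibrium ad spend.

Crestline's payoff is (70 + 4x_S)x_C − 2.5x_C².
∂π/∂x_C = 70 + 4x_S − 5x_C = 0, so x_C = 14 + 0.8x_S.
By symmetry x_S = x_C; substituting into the reaction function, 0.2x_C = 14 and x_C = 70.

70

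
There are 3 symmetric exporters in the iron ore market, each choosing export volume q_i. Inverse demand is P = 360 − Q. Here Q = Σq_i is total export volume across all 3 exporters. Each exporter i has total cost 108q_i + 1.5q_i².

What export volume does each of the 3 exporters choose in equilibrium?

36

A representative exporter's profit is π_i = q_i(360 − Q) − 108q_i − 1.5q_i², with Q = q_i + Σ_{j≠i} q_j.
First-order condition: 252 − 5q_i − Σ_{j≠i} q_j = 0.
Imposing symmetry (q_j = q for all j) turns Σ_{j≠i} q_j into 2q, so 252 = 7q and q = 36.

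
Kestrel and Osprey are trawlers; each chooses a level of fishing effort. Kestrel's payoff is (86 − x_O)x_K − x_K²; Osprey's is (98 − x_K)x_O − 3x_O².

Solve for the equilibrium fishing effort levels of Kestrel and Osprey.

38, 10

Expanding Kestrel's payoff: 86x_K − x_Ox_K − x_K².
∂π/∂x_K = 86 − x_O − 2x_K = 0, so x_K = 43 − 0.5x_O.
Likewise for Osprey: x_O = 49/3 − (1/6)x_K.
Substituting the second reaction function into the first: x_K = 43 − 0.5(49/3 − (1/6)x_K), which gives (11/12)x_K = 209/6 ⇒ x_K = 38.
Then x_O = 49/3 − (1/6)·38 = 10.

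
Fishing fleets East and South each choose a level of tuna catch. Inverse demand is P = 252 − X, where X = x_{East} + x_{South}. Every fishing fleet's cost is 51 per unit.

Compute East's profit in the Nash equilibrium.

4489

Fishing fleet East's profit: π = x_{East}(252 − (x_{East} + x_{South})) − 51x_{East}.
∂π/∂x_{East} = 201 − 2x_{East} − x_{South} = 0, so x_{East} = 100.5 − 0.5x_{South}.
By symmetry x_{South} = x_{East}; substituting into the reaction function, 1.5x_{East} = 100.5 and x_{East} = 67.
Price P = 252 − 134 = 118.
East's profit: (118 − 51)·67 = 4489.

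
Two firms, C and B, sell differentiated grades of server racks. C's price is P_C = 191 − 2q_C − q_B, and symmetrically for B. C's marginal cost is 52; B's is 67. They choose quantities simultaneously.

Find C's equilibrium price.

Firm C's profit: π = q_C(191 − 2q_C − q_B) − 52q_C.
∂π/∂q_C = 139 − 4q_C − q_B = 0 ⇒ q_C = 34.75 − 0.25q_B.
Similarly q_B = 31 − 0.25q_C.
Solving the two reaction functions simultaneously: (1 − (−0.25)(−0.25))q_C = 34.75 − 0.25·31, so 0.9375q_C = 27 and q_C = 28.8.
Then q_B = 31 − 0.25·28.8 = 23.8.
P_C = 191 − 2·28.8 − 23.8 = 109.6.

109.6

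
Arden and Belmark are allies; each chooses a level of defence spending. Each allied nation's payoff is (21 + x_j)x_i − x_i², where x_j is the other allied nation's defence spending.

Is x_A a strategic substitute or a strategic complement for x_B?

Arden's payoff is (21 + x_B)x_A − x_A².
∂π/∂x_A = 21 + x_B − 2x_A = 0, so x_A = 10.5 + 0.5x_B.
The best-response slope dx_A/dx_B = 0.5 > 0: the reaction function is upward-sloping, so the choices are strategic complements.

strategic complements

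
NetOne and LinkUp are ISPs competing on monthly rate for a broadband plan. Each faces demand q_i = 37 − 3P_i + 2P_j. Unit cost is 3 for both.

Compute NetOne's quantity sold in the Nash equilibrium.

NetOne's profit: π = (P_{NetOne} − 3)(37 − 3P_{NetOne} + 2P_{LinkUp}).
∂π/∂P_{NetOne} = 46 − 6P_{NetOne} + 2P_{LinkUp} = 0 ⇒ P_{NetOne} = 23/3 + (1/3)P_{LinkUp}.
By symmetry P_{LinkUp} = P_{NetOne}; substituting into the reaction function, (2/3)P_{NetOne} = 23/3 and P_{NetOne} = 11.5.
q_{NetOne} = 37 − 3·11.5 + 2·11.5 = 25.5.

25.5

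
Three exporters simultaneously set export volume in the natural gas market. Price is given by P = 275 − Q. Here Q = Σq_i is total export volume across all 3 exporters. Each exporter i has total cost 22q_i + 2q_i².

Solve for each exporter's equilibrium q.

A representative exporter's profit is π_i = q_i(275 − Q) − 22q_i − 2q_i², with Q = q_i + Σ_{j≠i} q_j.
First-order condition: 253 − 6q_i − Σ_{j≠i} q_j = 0.
In a symmetric equilibrium every exporter chooses the same q, so Σ_{j≠i} q_j = 2q. The condition becomes 253 − 8q = 0, giving q = 253/8 = 31.625.

31.625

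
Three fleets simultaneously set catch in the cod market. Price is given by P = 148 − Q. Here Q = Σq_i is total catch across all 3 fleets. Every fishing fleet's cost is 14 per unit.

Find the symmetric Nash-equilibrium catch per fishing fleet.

A representative fishing fleet's profit is π_i = q_i(148 − Q) − 14q_i, with Q = q_i + Σ_{j≠i} q_j.
First-order condition: 134 − 2q_i − Σ_{j≠i} q_j = 0.
Imposing symmetry (q_j = q for all j) turns Σ_{j≠i} q_j into 2q, so 134 = 4q and q = 33.5.

33.5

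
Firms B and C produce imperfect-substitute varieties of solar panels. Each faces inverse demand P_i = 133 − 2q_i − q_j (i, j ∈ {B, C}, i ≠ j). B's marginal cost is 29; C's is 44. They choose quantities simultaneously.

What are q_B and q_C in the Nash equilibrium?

21.8, 16.8

Firm B's profit: π = q_B(133 − 2q_B − q_C) − 29q_B.
∂π/∂q_B = 104 − 4q_B − q_C = 0 ⇒ q_B = 26 − 0.25q_C.
Similarly q_C = 22.25 − 0.25q_B.
Solving the two reaction functions simultaneously: (1 − (−0.25)(−0.25))q_B = 26 − 0.25·22.25, so 0.9375q_B = 20.4375 and q_B = 21.8.
Then q_C = 22.25 − 0.25·21.8 = 16.8.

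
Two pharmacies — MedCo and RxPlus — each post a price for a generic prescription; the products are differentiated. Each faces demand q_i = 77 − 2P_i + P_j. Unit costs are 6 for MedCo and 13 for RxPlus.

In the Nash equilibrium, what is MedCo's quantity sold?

49.2

MedCo's profit: π = (P_{MedCo} − 6)(77 − 2P_{MedCo} + P_{RxPlus}).
∂π/∂P_{MedCo} = 89 − 4P_{MedCo} + P_{RxPlus} = 0 ⇒ P_{MedCo} = 22.25 + 0.25P_{RxPlus}.
Similarly P_{RxPlus} = 25.75 + 0.25P_{MedCo}.
Solving the two reaction functions simultaneously: (1 − (0.25)(0.25))P_{MedCo} = 22.25 + 0.25·25.75, so 0.9375P_{MedCo} = 28.6875 and P_{MedCo} = 30.6.
Then P_{RxPlus} = 25.75 + 0.25·30.6 = 33.4.
q_{MedCo} = 77 − 2·30.6 + 33.4 = 49.2.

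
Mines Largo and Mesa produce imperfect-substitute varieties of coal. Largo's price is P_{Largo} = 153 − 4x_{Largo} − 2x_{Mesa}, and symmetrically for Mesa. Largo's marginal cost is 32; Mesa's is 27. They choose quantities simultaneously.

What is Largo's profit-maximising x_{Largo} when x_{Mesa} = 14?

Mine Largo's profit: π = x_{Largo}(153 − 4x_{Largo} − 2x_{Mesa}) − 32x_{Largo}.
∂π/∂x_{Largo} = 121 − 8x_{Largo} − 2x_{Mesa} = 0 ⇒ x_{Largo} = 15.125 − 0.25x_{Mesa}.
At x_{Mesa} = 14: x_{Largo} = 15.125 − 0.25·14 = 11.625.

11.625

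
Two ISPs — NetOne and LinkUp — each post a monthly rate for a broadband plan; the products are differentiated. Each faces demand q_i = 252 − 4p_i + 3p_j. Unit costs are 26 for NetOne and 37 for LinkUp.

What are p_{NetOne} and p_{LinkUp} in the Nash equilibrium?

73.6, 77.6

NetOne's profit: π = (p_{NetOne} − 26)(252 − 4p_{NetOne} + 3p_{LinkUp}).
∂π/∂p_{NetOne} = 356 − 8p_{NetOne} + 3p_{LinkUp} = 0 ⇒ p_{NetOne} = 44.5 + 0.375p_{LinkUp}.
Similarly p_{LinkUp} = 50 + 0.375p_{NetOne}.
Plugging p_{LinkUp} into NetOne's best response: p_{NetOne} = 44.5 + 0.375(50 + 0.375p_{NetOne}) ⇒ (55/64)p_{NetOne} = 63.25, so p_{NetOne} = 73.6.
Then p_{LinkUp} = 50 + 0.375·73.6 = 77.6.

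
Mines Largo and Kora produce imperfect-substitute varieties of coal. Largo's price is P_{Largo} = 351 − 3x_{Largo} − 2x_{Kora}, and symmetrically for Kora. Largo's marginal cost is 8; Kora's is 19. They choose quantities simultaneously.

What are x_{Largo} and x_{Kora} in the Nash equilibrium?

43.5625, 40.8125

Mine Largo's profit: π = x_{Largo}(351 − 3x_{Largo} − 2x_{Kora}) − 8x_{Largo}.
∂π/∂x_{Largo} = 343 − 6x_{Largo} − 2x_{Kora} = 0 ⇒ x_{Largo} = 343/6 − (1/3)x_{Kora}.
Similarly x_{Kora} = 166/3 − (1/3)x_{Largo}.
Plugging x_{Kora} into Largo's best response: x_{Largo} = 343/6 − (1/3)(166/3 − (1/3)x_{Largo}) ⇒ (8/9)x_{Largo} = 697/18, so x_{Largo} = 43.5625.
Then x_{Kora} = 166/3 − (1/3)·43.5625 = 40.8125.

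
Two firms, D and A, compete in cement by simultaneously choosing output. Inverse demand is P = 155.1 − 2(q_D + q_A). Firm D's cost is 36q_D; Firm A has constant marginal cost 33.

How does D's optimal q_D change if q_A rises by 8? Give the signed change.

Firm D's profit: π = q_D(155.1 − 2(q_D + q_A)) − 36q_D.
∂π/∂q_D = 119.1 − 4q_D − 2q_A = 0, so q_D = 29.775 − 0.5q_A.
The reaction-function slope is −0.5, so an 8-unit rise in q_A moves q_D by −0.5 × 8 = −4. D's best response falls — the actions are strategic substitutes.

-4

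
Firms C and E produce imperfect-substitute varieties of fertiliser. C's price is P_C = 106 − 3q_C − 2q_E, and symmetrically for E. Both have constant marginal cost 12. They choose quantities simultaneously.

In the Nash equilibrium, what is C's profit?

Firm C's profit: π = q_C(106 − 3q_C − 2q_E) − 12q_C.
∂π/∂q_C = 94 − 6q_C − 2q_E = 0 ⇒ q_C = 47/3 − (1/3)q_E.
Setting q_C = q_E in the reaction function: q_C = 47/3 − (1/3)q_C, so q_C = (47/3) / (4/3) = 11.75.
P_C = 106 − 3·11.75 − 2·11.75 = 47.25.
Profit = (47.25 − 12)·11.75 = 414.1875.

414.1875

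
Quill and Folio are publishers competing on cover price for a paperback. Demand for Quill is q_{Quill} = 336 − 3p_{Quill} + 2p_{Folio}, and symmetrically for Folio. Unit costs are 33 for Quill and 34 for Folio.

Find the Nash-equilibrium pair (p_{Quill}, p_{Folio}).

Quill's profit: π = (p_{Quill} − 33)(336 − 3p_{Quill} + 2p_{Folio}).
∂π/∂p_{Quill} = 435 − 6p_{Quill} + 2p_{Folio} = 0 ⇒ p_{Quill} = 72.5 + (1/3)p_{Folio}.
Similarly p_{Folio} = 73 + (1/3)p_{Quill}.
Substituting the second reaction function into the first: p_{Quill} = 72.5 + (1/3)(73 + (1/3)p_{Quill}), which gives (8/9)p_{Quill} = 581/6 ⇒ p_{Quill} = 108.9375.
Then p_{Folio} = 73 + (1/3)·108.9375 = 109.3125.

108.9375, 109.3125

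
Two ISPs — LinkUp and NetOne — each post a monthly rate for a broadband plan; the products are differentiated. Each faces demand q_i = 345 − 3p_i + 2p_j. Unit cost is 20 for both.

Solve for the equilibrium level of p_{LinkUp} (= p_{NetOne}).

LinkUp's profit: π = (p_{LinkUp} − 20)(345 − 3p_{LinkUp} + 2p_{NetOne}).
∂π/∂p_{LinkUp} = 405 − 6p_{LinkUp} + 2p_{NetOne} = 0 ⇒ p_{LinkUp} = 67.5 + (1/3)p_{NetOne}.
By symmetry p_{NetOne} = p_{LinkUp}; substituting into the reaction function, (2/3)p_{LinkUp} = 67.5 and p_{LinkUp} = 101.25.

101.25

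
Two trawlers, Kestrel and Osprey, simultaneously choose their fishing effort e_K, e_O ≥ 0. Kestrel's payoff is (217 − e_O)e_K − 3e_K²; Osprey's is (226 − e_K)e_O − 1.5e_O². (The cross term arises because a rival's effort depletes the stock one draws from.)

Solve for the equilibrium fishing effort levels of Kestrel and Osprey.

Expanding Kestrel's payoff: 217e_K − e_Oe_K − 3e_K².
∂π/∂e_K = 217 − e_O − 6e_K = 0, so e_K = 217/6 − (1/6)e_O.
Likewise for Osprey: e_O = 226/3 − (1/3)e_K.
Solving the two reaction functions simultaneously: (1 − (−1/6)(−1/3))e_K = 217/6 − (1/6)·(226/3), so (17/18)e_K = 425/18 and e_K = 25.
Then e_O = 226/3 − (1/3)·25 = 67.

25, 67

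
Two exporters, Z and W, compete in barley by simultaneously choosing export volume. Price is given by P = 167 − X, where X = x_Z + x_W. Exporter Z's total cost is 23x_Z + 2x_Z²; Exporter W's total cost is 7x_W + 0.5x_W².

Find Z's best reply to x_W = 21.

20.5

Exporter Z's profit: π = x_Z(167 − (x_Z + x_W)) − 23x_Z − 2x_Z².
∂π/∂x_Z = 144 − 6x_Z − x_W = 0, so x_Z = 24 − (1/6)x_W.
At x_W = 21: x_Z = 24 − (1/6)·21 = 20.5.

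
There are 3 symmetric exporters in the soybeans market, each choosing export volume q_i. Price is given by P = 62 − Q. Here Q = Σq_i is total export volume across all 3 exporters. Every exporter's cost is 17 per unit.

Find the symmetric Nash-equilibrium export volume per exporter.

A representative exporter's profit is π_i = q_i(62 − Q) − 17q_i, with Q = q_i + Σ_{j≠i} q_j.
First-order condition: 45 − 2q_i − Σ_{j≠i} q_j = 0.
Imposing symmetry (q_j = q for all j) turns Σ_{j≠i} q_j into 2q, so 45 = 4q and q = 11.25.

11.25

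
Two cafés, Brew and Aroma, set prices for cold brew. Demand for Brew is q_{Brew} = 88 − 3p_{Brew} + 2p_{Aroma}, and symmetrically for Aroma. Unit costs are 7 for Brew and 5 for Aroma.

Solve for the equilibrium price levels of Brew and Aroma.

Brew's profit: π = (p_{Brew} − 7)(88 − 3p_{Brew} + 2p_{Aroma}).
∂π/∂p_{Brew} = 109 − 6p_{Brew} + 2p_{Aroma} = 0 ⇒ p_{Brew} = 109/6 + (1/3)p_{Aroma}.
Similarly p_{Aroma} = 103/6 + (1/3)p_{Brew}.
Substituting the second reaction function into the first: p_{Brew} = 109/6 + (1/3)(103/6 + (1/3)p_{Brew}), which gives (8/9)p_{Brew} = 215/9 ⇒ p_{Brew} = 26.875.
Then p_{Aroma} = 103/6 + (1/3)·26.875 = 26.125.

26.875, 26.125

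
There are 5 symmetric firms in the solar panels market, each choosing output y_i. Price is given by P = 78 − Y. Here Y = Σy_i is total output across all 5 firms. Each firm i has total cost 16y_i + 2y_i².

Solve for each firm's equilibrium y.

A representative firm's profit is π_i = y_i(78 − Y) − 16y_i − 2y_i², with Y = y_i + Σ_{j≠i} y_j.
First-order condition: 62 − 6y_i − Σ_{j≠i} y_j = 0.
With identical firms, set every y_j = y: then 62 − 6y − 4y = 0, i.e. y = 62/10 = 6.2.

6.2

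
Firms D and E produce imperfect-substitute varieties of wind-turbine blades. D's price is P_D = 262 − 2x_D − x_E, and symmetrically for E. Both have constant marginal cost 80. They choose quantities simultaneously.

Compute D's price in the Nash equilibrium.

152.8

Firm D's profit: π = x_D(262 − 2x_D − x_E) − 80x_D.
∂π/∂x_D = 182 − 4x_D − x_E = 0 ⇒ x_D = 45.5 − 0.25x_E.
By symmetry x_E = x_D; substituting into the reaction function, 1.25x_D = 45.5 and x_D = 36.4.
P_D = 262 − 2·36.4 − 36.4 = 152.8.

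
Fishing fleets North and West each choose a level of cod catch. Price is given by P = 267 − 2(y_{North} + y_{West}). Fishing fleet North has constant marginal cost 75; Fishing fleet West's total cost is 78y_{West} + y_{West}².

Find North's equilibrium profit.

2995.38

Fishing fleet North's profit: π = y_{North}(267 − 2(y_{North} + y_{West})) − 75y_{North}.
∂π/∂y_{North} = 192 − 4y_{North} − 2y_{West} = 0, so y_{North} = 48 − 0.5y_{West}.
For West: ∂π/∂y_{West} = 189 − 6y_{West} − 2y_{North} = 0 ⇒ y_{West} = 31.5 − (1/3)y_{North}.
Plugging y_{West} into North's best response: y_{North} = 48 − 0.5(31.5 − (1/3)y_{North}) ⇒ (5/6)y_{North} = 32.25, so y_{North} = 38.7.
Then y_{West} = 31.5 − (1/3)·38.7 = 18.6.
Price P = 267 − 2·57.3 = 152.4.
North's profit: (152.4 − 75)·38.7 = 2995.38.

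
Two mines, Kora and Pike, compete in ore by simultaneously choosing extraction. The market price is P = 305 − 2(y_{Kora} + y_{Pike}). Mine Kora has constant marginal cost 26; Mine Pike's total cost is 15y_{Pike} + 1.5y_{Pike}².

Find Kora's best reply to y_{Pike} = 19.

Mine Kora's profit: π = y_{Kora}(305 − 2(y_{Kora} + y_{Pike})) − 26y_{Kora}.
∂π/∂y_{Kora} = 279 − 4y_{Kora} − 2y_{Pike} = 0, so y_{Kora} = 69.75 − 0.5y_{Pike}.
At y_{Pike} = 19: y_{Kora} = 69.75 − 0.5·19 = 60.25.

60.25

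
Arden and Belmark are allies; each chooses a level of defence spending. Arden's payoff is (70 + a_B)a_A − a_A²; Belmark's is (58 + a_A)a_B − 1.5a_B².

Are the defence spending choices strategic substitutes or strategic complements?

Expanding Arden's payoff: 70a_A + a_Ba_A − a_A².
∂π/∂a_A = 70 + a_B − 2a_A = 0, so a_A = 35 + 0.5a_B.
The best-response slope da_A/da_B = 0.5 > 0: the reaction function is upward-sloping, so the choices are strategic complements.

strategic complements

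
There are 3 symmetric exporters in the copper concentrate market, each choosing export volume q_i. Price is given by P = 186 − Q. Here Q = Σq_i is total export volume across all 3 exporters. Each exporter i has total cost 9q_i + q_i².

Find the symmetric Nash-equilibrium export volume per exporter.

A representative exporter's profit is π_i = q_i(186 − Q) − 9q_i − q_i², with Q = q_i + Σ_{j≠i} q_j.
First-order condition: 177 − 4q_i − Σ_{j≠i} q_j = 0.
Imposing symmetry (q_j = q for all j) turns Σ_{j≠i} q_j into 2q, so 177 = 6q and q = 29.5.

29.5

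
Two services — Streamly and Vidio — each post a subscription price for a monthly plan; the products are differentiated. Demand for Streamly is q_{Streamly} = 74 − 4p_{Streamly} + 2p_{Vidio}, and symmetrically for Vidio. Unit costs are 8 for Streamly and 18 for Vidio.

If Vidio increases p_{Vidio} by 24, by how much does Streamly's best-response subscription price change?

6

Streamly's profit: π = (p_{Streamly} − 8)(74 − 4p_{Streamly} + 2p_{Vidio}).
∂π/∂p_{Streamly} = 106 − 8p_{Streamly} + 2p_{Vidio} = 0 ⇒ p_{Streamly} = 13.25 + 0.25p_{Vidio}.
The reaction-function slope is 0.25, so a 24-unit rise in p_{Vidio} moves p_{Streamly} by 0.25 × 24 = 6. Streamly's best response rises — the actions are strategic complements.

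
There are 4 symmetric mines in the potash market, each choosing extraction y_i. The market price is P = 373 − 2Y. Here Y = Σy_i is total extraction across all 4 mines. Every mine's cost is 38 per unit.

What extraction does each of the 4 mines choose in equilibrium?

33.5

A representative mine's profit is π_i = y_i(373 − 2Y) − 38y_i, with Y = y_i + Σ_{j≠i} y_j.
First-order condition: 335 − 4y_i − 2Σ_{j≠i} y_j = 0.
Imposing symmetry (y_j = y for all j) turns Σ_{j≠i} y_j into 3y, so 335 = 10y and y = 33.5.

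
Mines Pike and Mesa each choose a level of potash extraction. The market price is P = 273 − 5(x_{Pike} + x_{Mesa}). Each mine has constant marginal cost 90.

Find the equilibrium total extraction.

Mine Pike's profit: π = x_{Pike}(273 − 5(x_{Pike} + x_{Mesa})) − 90x_{Pike}.
∂π/∂x_{Pike} = 183 − 10x_{Pike} − 5x_{Mesa} = 0, so x_{Pike} = 18.3 − 0.5x_{Mesa}.
Setting x_{Pike} = x_{Mesa} in the reaction function: x_{Pike} = 18.3 − 0.5x_{Pike}, so x_{Pike} = 18.3 / 1.5 = 12.2.
Total extraction: 12.2 + 12.2 = 24.4.

24.4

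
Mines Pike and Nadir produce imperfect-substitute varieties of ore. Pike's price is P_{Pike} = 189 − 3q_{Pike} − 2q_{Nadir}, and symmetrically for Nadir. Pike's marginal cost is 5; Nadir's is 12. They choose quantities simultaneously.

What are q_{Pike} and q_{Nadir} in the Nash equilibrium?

Mine Pike's profit: π = q_{Pike}(189 − 3q_{Pike} − 2q_{Nadir}) − 5q_{Pike}.
∂π/∂q_{Pike} = 184 − 6q_{Pike} − 2q_{Nadir} = 0 ⇒ q_{Pike} = 92/3 − (1/3)q_{Nadir}.
Similarly q_{Nadir} = 29.5 − (1/3)q_{Pike}.
Solving the two reaction functions simultaneously: (1 − (−1/3)(−1/3))q_{Pike} = 92/3 − (1/3)·29.5, so (8/9)q_{Pike} = 125/6 and q_{Pike} = 23.4375.
Then q_{Nadir} = 29.5 − (1/3)·23.4375 = 21.6875.

23.4375, 21.6875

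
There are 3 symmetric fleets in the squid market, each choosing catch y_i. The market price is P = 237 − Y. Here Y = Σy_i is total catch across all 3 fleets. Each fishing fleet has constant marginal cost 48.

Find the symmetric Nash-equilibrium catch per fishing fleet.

A representative fishing fleet's profit is π_i = y_i(237 − Y) − 48y_i, with Y = y_i + Σ_{j≠i} y_j.
First-order condition: 189 − 2y_i − Σ_{j≠i} y_j = 0.
With identical fishing fleets, set every y_j = y: then 189 − 2y − 2y = 0, i.e. y = 189/4 = 47.25.

47.25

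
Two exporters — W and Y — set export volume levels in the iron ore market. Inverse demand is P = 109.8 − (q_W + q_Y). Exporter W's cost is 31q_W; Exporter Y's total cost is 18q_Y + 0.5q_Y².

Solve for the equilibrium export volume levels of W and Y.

28.92, 20.96

Exporter W's profit: π = q_W(109.8 − (q_W + q_Y)) − 31q_W.
∂π/∂q_W = 78.8 − 2q_W − q_Y = 0, so q_W = 39.4 − 0.5q_Y.
For Y: ∂π/∂q_Y = 91.8 − 3q_Y − q_W = 0 ⇒ q_Y = 30.6 − (1/3)q_W.
Solving the two reaction functions simultaneously: (1 − (−0.5)(−1/3))q_W = 39.4 − 0.5·30.6, so (5/6)q_W = 24.1 and q_W = 28.92.
Then q_Y = 30.6 − (1/3)·28.92 = 20.96.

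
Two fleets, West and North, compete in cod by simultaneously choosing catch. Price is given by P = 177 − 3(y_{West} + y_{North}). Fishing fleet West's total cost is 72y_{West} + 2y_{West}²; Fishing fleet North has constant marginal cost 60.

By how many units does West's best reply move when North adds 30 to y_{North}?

Fishing fleet West's profit: π = y_{West}(177 − 3(y_{West} + y_{North})) − 72y_{West} − 2y_{West}².
∂π/∂y_{West} = 105 − 10y_{West} − 3y_{North} = 0, so y_{West} = 10.5 − 0.3y_{North}.
The reaction-function slope is −0.3, so a 30-unit rise in y_{North} moves y_{West} by −0.3 × 30 = −9. West's best response falls — the actions are strategic substitutes.

-9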